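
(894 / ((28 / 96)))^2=460359936 / 49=9395100.73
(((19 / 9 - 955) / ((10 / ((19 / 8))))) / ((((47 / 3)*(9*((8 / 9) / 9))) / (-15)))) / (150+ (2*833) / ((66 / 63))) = 14003 / 99969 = 0.14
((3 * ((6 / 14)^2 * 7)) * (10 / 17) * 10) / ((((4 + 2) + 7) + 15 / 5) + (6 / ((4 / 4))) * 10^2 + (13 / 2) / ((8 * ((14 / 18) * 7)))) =302400 / 8212037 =0.04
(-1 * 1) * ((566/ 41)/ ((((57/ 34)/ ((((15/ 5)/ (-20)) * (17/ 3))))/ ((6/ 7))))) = 163574/ 27265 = 6.00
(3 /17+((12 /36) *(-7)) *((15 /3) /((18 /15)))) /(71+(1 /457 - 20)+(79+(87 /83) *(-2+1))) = -110796451 /1496754324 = -0.07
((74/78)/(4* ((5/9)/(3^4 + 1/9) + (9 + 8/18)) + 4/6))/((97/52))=8103/612943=0.01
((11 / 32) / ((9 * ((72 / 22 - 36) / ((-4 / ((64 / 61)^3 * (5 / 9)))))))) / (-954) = -27464701 / 3601229414400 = -0.00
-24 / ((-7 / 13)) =312 / 7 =44.57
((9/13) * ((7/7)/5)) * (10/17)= 18/221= 0.08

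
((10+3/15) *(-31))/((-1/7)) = 11067/5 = 2213.40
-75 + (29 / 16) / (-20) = -24029 / 320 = -75.09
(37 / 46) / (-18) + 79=65375 / 828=78.96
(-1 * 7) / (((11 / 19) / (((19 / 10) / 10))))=-2527 / 1100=-2.30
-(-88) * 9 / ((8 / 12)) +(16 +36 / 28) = 8437 / 7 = 1205.29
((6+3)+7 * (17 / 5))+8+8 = 244 / 5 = 48.80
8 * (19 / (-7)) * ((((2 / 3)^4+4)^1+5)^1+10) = -236360 / 567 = -416.86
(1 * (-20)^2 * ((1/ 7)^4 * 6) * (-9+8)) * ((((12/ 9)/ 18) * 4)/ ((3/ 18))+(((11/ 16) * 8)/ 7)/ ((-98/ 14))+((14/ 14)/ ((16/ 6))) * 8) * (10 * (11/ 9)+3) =-225502000/ 3176523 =-70.99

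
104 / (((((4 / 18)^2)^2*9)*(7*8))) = 9477 / 112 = 84.62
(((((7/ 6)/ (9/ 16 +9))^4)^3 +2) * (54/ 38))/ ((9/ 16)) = 5.05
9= 9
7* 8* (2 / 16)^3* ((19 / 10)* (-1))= -133 / 640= -0.21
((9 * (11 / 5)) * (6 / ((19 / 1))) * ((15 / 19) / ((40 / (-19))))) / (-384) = 297 / 48640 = 0.01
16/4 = 4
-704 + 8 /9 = -6328 /9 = -703.11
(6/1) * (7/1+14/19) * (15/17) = 13230/323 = 40.96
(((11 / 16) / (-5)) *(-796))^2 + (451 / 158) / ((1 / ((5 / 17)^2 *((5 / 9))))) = 984609314359 / 82191600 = 11979.44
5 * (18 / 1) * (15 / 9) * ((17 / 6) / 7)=425 / 7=60.71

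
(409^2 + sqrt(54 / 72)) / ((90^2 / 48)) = 2 * sqrt(3) / 675 + 669124 / 675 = 991.30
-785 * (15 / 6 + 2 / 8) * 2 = -8635 / 2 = -4317.50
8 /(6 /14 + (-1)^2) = 28 /5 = 5.60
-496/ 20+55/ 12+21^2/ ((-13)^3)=-2691421/ 131820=-20.42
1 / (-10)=-1 / 10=-0.10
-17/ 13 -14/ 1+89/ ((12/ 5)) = 3397/ 156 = 21.78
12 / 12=1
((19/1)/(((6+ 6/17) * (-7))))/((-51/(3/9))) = 19/6804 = 0.00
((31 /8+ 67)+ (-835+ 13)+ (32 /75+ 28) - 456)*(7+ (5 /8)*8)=-707219 /50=-14144.38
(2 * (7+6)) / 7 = 26 / 7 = 3.71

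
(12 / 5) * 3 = 36 / 5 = 7.20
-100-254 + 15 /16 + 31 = -322.06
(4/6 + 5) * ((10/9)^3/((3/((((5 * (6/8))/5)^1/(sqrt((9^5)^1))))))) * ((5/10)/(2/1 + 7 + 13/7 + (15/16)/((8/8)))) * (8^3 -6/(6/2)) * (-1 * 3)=-40460000/78003729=-0.52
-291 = -291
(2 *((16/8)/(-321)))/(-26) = 2/4173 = 0.00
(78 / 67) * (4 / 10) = 156 / 335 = 0.47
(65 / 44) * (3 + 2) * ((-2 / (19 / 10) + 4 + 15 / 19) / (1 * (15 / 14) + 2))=161525 / 17974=8.99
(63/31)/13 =63/403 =0.16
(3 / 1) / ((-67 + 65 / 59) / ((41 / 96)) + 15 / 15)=-7257 / 370829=-0.02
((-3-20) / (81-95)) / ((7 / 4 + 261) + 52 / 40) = 230 / 36967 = 0.01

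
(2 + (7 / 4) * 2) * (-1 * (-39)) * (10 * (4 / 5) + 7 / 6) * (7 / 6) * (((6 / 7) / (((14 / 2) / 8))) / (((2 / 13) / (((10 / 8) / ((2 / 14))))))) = 511225 / 4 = 127806.25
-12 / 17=-0.71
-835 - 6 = -841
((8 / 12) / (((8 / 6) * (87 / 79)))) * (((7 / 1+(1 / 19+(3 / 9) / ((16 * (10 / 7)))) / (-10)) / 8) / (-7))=-50385173 / 888652800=-0.06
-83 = -83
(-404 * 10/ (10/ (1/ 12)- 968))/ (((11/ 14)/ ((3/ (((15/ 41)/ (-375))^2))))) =11141878125/ 583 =19111283.23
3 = 3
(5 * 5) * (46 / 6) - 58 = 401 / 3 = 133.67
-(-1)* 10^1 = 10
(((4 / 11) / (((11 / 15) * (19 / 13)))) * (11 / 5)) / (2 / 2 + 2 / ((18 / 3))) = 117 / 209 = 0.56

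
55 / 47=1.17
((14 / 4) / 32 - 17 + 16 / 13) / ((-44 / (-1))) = -13029 / 36608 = -0.36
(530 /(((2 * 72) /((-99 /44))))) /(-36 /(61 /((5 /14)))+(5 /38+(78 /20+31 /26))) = -139746425 /84596496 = -1.65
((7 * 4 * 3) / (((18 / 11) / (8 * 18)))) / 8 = 924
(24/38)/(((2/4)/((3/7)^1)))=72/133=0.54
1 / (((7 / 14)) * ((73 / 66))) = 132 / 73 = 1.81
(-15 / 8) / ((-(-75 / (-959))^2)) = 919681 / 3000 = 306.56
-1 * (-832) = 832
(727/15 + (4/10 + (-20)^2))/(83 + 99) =6733/2730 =2.47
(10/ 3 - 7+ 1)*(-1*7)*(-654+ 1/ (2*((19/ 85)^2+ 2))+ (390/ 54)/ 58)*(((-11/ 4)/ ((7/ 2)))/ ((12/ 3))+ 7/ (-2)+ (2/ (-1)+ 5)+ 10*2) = -910463102578/ 3865671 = -235525.24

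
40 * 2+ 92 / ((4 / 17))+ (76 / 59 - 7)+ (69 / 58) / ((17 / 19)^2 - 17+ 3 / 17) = 156542392201 / 336495526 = 465.21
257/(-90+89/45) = -11565/3961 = -2.92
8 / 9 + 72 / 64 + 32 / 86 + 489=491.39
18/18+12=13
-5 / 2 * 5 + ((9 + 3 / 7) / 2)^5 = 77850611 / 33614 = 2316.02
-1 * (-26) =26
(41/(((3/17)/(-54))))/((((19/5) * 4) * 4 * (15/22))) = -302.64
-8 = -8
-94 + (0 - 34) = -128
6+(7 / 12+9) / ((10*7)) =1031 / 168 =6.14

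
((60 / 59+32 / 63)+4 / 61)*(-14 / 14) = -360616 / 226737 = -1.59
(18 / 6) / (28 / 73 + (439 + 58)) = 73 / 12103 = 0.01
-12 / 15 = -4 / 5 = -0.80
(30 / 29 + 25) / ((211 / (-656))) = -495280 / 6119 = -80.94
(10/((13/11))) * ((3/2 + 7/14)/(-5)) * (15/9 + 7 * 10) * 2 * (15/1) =-94600/13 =-7276.92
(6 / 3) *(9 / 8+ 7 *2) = 121 / 4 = 30.25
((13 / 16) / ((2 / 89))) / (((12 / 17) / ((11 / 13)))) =43.34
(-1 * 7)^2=49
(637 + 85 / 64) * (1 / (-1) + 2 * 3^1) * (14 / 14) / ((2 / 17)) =3472505 / 128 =27128.95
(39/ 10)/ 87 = 13/ 290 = 0.04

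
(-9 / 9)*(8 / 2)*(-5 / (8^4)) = 5 / 1024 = 0.00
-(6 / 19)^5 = -7776 / 2476099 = -0.00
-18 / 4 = -9 / 2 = -4.50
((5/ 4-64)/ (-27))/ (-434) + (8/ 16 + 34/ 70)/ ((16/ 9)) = 514757/ 937440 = 0.55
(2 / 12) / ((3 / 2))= 0.11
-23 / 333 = -0.07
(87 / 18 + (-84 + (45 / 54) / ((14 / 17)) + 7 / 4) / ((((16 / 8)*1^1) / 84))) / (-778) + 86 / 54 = 250895 / 42012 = 5.97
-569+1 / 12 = -6827 / 12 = -568.92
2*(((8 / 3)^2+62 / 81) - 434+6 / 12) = -68951 / 81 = -851.25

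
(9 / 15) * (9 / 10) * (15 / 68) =81 / 680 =0.12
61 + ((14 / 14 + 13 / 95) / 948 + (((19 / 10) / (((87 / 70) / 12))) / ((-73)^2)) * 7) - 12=56861019534 / 1159830205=49.03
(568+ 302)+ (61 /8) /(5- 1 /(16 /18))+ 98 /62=27080 /31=873.55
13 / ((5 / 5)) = 13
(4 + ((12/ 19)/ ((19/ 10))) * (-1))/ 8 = 331/ 722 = 0.46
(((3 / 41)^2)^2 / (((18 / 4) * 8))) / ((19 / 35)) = 315 / 214757836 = 0.00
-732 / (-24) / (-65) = -0.47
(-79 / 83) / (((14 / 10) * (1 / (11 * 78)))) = -338910 / 581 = -583.32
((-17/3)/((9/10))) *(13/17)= -130/27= -4.81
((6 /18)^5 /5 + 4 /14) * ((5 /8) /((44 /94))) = 114539 /299376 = 0.38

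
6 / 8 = 3 / 4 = 0.75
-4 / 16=-1 / 4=-0.25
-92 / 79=-1.16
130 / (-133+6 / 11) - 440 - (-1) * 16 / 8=-639596 / 1457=-438.98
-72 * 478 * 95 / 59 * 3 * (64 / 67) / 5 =-125549568 / 3953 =-31760.58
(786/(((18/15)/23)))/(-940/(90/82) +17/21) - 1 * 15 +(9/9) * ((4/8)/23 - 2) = -17151635/495926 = -34.59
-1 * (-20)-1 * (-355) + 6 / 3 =377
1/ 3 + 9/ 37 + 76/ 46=5690/ 2553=2.23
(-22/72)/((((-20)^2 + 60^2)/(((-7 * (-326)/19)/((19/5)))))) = -0.00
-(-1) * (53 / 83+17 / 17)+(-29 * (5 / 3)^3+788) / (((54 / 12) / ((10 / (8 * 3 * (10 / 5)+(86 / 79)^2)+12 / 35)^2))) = 14058008600370883 / 312576034796550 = 44.97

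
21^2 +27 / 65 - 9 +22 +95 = 35712 / 65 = 549.42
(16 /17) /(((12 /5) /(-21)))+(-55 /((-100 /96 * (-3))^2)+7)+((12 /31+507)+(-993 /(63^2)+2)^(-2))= 7072731477713 /14121557875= 500.85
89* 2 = 178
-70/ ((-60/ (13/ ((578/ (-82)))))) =-3731/ 1734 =-2.15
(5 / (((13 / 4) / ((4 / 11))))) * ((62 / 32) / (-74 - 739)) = -0.00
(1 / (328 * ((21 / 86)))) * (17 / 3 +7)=817 / 5166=0.16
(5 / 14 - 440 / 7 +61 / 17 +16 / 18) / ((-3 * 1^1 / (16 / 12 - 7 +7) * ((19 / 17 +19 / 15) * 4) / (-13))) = -1154075 / 32832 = -35.15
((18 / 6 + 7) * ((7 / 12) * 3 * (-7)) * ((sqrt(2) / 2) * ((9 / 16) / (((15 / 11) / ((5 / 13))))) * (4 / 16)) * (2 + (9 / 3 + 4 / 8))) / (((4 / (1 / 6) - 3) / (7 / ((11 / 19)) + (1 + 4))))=-18095 * sqrt(2) / 1664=-15.38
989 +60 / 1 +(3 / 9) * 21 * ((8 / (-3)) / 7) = 3139 / 3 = 1046.33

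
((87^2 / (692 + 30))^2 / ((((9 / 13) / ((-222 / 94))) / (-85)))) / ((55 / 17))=2654597462283 / 269503828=9849.94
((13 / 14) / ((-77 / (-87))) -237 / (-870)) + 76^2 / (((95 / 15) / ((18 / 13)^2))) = 23111320312 / 13208195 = 1749.77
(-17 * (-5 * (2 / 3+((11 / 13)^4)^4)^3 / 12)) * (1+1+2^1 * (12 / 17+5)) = 300958964476354921040136524667220406666610003884145251875 / 7955082260613272844060845570765726003212024758151448667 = 37.83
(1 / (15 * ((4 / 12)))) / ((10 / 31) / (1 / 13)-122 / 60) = 186 / 2009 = 0.09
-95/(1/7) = -665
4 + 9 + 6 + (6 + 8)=33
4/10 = 0.40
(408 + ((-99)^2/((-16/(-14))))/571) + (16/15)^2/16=434852063/1027800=423.09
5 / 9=0.56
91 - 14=77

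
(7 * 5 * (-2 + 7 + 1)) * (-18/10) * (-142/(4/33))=442827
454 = 454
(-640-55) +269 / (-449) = -312324 / 449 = -695.60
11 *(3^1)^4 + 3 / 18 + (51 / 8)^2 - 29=173339 / 192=902.81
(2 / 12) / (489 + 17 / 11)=11 / 32376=0.00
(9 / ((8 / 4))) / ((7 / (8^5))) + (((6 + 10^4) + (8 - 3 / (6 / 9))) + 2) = 435073 / 14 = 31076.64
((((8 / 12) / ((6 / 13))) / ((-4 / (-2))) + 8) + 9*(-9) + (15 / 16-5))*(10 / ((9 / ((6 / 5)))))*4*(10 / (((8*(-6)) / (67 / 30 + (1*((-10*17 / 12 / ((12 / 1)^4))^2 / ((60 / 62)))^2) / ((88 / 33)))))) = 2823683080997441591542065581 / 14905658850635783275020288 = 189.44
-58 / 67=-0.87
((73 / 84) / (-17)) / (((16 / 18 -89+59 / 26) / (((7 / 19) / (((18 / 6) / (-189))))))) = -179361 / 12976202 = -0.01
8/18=4/9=0.44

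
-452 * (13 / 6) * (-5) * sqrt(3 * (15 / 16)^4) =550875 * sqrt(3) / 128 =7454.25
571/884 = 0.65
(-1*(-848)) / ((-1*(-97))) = 8.74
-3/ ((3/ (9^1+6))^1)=-15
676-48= 628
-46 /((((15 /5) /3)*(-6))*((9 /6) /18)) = 92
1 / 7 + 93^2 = 60544 / 7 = 8649.14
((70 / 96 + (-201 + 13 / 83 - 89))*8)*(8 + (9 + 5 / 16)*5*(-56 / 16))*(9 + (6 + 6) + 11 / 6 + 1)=90756219983 / 10624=8542565.89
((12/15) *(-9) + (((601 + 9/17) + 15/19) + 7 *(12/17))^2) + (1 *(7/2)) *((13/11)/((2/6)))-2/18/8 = 152354676019517/413142840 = 368769.98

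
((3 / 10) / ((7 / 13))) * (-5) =-39 / 14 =-2.79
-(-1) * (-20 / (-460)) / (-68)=-1 / 1564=-0.00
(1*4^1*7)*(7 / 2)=98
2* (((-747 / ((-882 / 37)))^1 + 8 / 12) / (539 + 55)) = 9409 / 87318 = 0.11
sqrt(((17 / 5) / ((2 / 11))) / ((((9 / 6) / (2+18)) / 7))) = 2* sqrt(3927) / 3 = 41.78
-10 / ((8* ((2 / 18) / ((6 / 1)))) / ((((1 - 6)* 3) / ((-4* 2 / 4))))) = -2025 / 4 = -506.25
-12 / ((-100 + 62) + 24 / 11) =66 / 197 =0.34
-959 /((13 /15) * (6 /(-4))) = 737.69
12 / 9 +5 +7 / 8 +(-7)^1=5 / 24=0.21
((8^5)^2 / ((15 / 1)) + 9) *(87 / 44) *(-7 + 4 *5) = 404800718543 / 220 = 1840003266.10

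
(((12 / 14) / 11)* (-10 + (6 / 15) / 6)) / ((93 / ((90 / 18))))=-298 / 7161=-0.04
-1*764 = -764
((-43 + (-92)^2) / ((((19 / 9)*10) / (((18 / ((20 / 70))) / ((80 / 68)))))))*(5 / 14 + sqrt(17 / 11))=11595717 / 1520 + 81170019*sqrt(187) / 41800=34183.39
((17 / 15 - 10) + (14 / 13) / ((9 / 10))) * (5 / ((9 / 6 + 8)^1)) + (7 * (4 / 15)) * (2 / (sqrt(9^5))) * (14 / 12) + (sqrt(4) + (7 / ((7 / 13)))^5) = 1002836518777 / 2700945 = 371290.98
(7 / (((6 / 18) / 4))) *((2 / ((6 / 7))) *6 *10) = 11760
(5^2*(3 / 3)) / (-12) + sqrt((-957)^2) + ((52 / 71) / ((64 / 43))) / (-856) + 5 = 2800313299 / 2917248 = 959.92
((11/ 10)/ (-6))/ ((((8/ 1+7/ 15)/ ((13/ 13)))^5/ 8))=-1113750/ 33038369407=-0.00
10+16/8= 12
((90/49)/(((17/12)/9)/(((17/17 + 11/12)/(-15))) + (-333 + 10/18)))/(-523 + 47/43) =400545/37977238859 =0.00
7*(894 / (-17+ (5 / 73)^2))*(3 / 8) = -50023323 / 362272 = -138.08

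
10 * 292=2920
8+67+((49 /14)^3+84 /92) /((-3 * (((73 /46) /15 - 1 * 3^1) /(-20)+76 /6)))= 13058350 /176797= 73.86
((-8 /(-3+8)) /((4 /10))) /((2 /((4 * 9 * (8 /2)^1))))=-288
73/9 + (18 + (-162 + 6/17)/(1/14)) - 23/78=-8899751/3978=-2237.24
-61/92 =-0.66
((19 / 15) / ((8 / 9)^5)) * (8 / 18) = 1.01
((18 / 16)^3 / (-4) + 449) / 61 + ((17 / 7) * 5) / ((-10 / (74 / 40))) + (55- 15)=197235541 / 4372480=45.11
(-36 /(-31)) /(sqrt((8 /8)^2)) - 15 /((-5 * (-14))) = 411 /434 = 0.95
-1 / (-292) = 1 / 292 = 0.00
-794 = -794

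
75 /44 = 1.70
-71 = -71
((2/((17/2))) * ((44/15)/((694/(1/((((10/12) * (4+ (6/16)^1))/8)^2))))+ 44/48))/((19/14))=0.16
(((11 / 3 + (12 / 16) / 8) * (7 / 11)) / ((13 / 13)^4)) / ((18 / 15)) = 12635 / 6336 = 1.99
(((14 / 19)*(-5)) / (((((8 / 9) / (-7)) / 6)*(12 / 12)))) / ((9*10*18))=0.11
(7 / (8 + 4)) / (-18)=-7 / 216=-0.03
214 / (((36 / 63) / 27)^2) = 3822147 / 8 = 477768.38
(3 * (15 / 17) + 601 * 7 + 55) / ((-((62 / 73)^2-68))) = 386347171 / 6094976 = 63.39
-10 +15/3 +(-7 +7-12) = -17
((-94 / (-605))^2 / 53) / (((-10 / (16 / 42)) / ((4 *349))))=-49340224 / 2036929125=-0.02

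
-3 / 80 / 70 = -3 / 5600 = -0.00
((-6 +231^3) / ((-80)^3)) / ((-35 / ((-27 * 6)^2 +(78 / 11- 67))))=28402456317 / 1576960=18010.89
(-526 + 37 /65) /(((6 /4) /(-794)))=54234964 /195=278128.02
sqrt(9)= 3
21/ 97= 0.22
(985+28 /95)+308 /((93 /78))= 3662453 /2945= 1243.62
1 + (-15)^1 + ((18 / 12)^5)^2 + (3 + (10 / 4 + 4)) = 54441 / 1024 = 53.17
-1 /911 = -0.00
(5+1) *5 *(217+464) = 20430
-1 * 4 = -4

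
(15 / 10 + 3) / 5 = 9 / 10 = 0.90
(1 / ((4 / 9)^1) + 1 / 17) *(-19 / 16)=-2983 / 1088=-2.74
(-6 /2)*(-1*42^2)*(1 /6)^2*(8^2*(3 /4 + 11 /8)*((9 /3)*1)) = 59976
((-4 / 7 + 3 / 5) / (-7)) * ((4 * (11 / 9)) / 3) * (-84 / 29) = 176 / 9135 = 0.02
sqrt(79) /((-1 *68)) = -sqrt(79) /68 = -0.13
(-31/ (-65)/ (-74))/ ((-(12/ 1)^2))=0.00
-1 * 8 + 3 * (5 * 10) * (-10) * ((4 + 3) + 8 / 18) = -33524 / 3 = -11174.67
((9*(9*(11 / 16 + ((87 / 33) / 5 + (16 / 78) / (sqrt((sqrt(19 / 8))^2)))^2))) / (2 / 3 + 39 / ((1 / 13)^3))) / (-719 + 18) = -37132019163 / 28004187895512400-75168*sqrt(38) / 2447918522335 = -0.00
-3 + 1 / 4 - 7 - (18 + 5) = -131 / 4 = -32.75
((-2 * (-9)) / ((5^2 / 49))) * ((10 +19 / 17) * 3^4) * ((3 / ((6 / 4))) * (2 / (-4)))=-13502538 / 425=-31770.68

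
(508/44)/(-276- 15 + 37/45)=-5715/143638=-0.04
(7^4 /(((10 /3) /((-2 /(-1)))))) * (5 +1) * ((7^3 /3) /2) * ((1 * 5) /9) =823543 /3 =274514.33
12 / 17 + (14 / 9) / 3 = 562 / 459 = 1.22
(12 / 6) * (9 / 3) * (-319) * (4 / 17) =-7656 / 17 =-450.35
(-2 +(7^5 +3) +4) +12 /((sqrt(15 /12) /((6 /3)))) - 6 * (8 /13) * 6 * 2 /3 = 48 * sqrt(5) /5 +218364 /13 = 16818.70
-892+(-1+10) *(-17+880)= 6875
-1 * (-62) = 62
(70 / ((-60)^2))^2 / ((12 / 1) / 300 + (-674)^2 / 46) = 1127 / 29437204032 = 0.00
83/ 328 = 0.25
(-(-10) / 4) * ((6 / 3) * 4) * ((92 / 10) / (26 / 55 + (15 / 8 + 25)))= 80960 / 12033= 6.73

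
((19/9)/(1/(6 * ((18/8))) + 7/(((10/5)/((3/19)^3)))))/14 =390963/227773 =1.72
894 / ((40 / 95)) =8493 / 4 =2123.25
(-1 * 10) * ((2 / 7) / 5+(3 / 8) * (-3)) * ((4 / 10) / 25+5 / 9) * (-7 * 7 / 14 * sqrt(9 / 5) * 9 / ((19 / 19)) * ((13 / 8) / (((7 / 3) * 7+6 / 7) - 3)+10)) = -13907679123 * sqrt(5) / 11920000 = -2608.94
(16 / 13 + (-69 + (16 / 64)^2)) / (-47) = 14083 / 9776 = 1.44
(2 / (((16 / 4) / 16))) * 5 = 40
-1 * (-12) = 12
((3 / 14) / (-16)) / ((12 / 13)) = -13 / 896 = -0.01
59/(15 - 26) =-59/11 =-5.36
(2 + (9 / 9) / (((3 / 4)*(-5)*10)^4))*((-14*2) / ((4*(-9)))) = 442968862 / 284765625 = 1.56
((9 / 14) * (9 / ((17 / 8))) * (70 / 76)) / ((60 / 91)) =2457 / 646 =3.80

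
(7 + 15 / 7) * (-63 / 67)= -576 / 67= -8.60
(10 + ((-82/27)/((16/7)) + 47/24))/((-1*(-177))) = 0.06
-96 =-96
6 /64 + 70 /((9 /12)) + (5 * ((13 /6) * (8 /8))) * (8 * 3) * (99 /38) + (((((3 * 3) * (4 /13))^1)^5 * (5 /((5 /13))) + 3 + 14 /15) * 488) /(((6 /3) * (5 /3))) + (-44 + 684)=406249873914659 /1302381600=311928.45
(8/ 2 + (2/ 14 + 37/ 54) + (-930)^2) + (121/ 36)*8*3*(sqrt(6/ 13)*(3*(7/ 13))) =1694*sqrt(78)/ 169 + 326934025/ 378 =864993.35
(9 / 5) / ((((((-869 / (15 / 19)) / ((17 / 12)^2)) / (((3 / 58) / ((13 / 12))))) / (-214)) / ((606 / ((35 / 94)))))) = 11890109961 / 217862645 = 54.58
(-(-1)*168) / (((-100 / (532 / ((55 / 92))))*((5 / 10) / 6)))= -24667776 / 1375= -17940.20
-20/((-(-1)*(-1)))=20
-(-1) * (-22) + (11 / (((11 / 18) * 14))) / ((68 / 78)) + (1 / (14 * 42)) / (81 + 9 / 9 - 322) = -49240817 / 2399040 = -20.53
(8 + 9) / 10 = 17 / 10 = 1.70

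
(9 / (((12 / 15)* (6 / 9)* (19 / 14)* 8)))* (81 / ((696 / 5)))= 127575 / 141056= 0.90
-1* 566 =-566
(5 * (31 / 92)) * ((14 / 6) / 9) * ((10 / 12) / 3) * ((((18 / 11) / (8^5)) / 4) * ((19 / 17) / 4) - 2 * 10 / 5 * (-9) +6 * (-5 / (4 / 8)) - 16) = -10637540448325 / 2191823732736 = -4.85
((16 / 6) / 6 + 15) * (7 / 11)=973 / 99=9.83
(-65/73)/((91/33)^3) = -179685/4231591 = -0.04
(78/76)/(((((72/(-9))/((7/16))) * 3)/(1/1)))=-91/4864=-0.02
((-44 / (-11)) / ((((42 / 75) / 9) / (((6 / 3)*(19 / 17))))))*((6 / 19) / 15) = 360 / 119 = 3.03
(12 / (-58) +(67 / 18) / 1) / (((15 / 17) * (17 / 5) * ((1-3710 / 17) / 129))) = -1341385 / 1927746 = -0.70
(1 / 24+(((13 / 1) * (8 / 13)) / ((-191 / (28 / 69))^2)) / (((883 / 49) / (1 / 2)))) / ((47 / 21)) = 357859744991 / 19221718366776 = 0.02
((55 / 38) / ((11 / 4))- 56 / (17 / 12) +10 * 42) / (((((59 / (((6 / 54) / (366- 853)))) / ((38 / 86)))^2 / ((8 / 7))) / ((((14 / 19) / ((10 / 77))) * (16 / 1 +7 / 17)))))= 2349991952 / 19852226127689805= 0.00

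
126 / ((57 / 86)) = 3612 / 19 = 190.11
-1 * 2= -2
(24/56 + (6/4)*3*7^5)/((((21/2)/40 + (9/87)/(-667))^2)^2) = 1011899159846216859110379520000/63375675030062839271709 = 15966680.58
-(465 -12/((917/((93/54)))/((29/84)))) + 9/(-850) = -11417062807/24552675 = -465.00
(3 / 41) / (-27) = -1 / 369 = -0.00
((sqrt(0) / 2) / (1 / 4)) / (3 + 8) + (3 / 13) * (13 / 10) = 3 / 10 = 0.30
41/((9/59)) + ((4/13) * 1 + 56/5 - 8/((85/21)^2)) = 236519539/845325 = 279.80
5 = 5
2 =2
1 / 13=0.08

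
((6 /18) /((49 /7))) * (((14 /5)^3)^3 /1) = 2951578112 /5859375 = 503.74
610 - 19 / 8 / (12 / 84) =4747 / 8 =593.38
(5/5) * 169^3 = 4826809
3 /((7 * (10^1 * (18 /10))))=1 /42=0.02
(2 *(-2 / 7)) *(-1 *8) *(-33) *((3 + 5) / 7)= -8448 / 49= -172.41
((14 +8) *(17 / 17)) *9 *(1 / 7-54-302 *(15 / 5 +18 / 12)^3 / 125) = -94946247 / 1750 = -54255.00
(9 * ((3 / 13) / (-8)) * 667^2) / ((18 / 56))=-9342669 / 26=-359333.42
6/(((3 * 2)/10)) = 10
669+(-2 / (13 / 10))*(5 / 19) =668.60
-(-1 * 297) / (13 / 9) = 2673 / 13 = 205.62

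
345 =345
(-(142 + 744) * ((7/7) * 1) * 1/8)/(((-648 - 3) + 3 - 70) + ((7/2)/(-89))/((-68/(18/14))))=1340518/8690663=0.15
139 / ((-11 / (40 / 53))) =-5560 / 583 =-9.54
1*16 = 16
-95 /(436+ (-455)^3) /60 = 0.00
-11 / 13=-0.85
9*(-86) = -774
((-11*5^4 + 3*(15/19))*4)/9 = -522320/171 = -3054.50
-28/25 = -1.12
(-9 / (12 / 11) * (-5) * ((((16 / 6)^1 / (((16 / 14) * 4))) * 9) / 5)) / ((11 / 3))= 189 / 16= 11.81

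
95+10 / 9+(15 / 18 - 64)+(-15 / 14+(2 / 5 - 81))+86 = 11741 / 315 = 37.27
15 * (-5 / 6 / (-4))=25 / 8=3.12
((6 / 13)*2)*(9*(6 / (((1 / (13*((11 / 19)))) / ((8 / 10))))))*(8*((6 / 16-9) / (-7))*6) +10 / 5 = 11805298 / 665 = 17752.33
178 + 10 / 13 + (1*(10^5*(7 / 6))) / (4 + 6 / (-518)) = 1185652076 / 40287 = 29430.14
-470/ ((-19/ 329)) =154630/ 19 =8138.42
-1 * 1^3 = -1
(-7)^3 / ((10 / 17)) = -5831 / 10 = -583.10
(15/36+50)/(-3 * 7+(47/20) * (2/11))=-33275/13578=-2.45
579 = 579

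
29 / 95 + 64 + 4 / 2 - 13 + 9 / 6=10413 / 190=54.81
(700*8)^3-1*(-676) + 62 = 175616000738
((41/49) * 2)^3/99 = 551368/11647251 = 0.05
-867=-867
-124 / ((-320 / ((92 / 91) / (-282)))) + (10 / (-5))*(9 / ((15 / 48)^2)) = -473005549 / 2566200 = -184.32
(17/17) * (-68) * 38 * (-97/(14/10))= 1253240/7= 179034.29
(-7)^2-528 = -479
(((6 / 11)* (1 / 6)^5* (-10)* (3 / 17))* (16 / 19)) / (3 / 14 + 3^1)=-0.00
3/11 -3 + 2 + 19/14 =97/154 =0.63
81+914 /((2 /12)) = 5565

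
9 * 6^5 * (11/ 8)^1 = 96228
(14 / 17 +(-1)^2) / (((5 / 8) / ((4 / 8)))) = 1.46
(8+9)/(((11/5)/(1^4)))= 85/11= 7.73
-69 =-69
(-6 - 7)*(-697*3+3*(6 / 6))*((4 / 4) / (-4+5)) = 27144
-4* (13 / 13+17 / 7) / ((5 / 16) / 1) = -1536 / 35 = -43.89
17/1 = 17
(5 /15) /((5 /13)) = 13 /15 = 0.87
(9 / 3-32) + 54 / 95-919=-90006 / 95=-947.43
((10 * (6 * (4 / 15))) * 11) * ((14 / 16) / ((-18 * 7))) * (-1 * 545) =5995 / 9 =666.11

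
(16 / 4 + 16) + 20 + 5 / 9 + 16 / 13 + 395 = 51104 / 117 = 436.79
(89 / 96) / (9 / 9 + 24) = 89 / 2400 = 0.04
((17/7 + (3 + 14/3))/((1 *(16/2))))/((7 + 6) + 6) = 53/798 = 0.07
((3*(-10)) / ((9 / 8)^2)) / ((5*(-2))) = 64 / 27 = 2.37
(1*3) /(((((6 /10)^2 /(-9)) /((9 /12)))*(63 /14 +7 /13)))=-2925 /262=-11.16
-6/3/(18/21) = -7/3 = -2.33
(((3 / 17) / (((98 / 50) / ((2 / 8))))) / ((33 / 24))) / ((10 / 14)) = 30 / 1309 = 0.02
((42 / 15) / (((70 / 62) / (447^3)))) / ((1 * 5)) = 5537506626 / 125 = 44300053.01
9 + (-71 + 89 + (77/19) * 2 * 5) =1283/19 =67.53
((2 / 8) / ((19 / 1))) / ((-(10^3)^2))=-1 / 76000000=-0.00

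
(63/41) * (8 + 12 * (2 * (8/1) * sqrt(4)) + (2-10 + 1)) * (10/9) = 26950/41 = 657.32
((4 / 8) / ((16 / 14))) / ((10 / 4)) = 7 / 40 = 0.18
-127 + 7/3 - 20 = -144.67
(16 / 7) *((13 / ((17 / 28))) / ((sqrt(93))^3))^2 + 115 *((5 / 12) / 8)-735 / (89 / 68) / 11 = -328157388653461 / 7282480971744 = -45.06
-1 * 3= -3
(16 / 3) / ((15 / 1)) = 16 / 45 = 0.36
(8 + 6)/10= 7/5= 1.40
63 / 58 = 1.09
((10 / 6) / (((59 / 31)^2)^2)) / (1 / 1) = 4617605 / 36352083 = 0.13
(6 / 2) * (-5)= -15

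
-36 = -36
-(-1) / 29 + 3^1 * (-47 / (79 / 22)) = -89879 / 2291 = -39.23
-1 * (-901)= 901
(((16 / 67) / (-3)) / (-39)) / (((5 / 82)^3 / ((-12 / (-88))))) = 4410944 / 3592875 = 1.23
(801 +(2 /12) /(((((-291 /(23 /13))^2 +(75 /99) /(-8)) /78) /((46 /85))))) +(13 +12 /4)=262371229063883 /321139713035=817.00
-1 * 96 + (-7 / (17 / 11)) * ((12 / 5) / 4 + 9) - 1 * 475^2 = -19189981 / 85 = -225764.48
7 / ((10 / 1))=7 / 10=0.70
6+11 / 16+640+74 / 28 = 72725 / 112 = 649.33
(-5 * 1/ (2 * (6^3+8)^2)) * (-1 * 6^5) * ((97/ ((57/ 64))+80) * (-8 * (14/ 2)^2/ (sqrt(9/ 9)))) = -545130/ 19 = -28691.05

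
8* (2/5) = 16/5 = 3.20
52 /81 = 0.64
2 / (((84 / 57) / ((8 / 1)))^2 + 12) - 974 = -16922310 / 17377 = -973.83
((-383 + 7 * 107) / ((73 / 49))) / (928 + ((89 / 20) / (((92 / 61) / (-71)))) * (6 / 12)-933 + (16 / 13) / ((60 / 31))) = -2573887680 / 1143124301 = -2.25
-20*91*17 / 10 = -3094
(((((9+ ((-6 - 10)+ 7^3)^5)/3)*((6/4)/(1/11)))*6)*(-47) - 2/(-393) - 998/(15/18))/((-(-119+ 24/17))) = -49315868784421.73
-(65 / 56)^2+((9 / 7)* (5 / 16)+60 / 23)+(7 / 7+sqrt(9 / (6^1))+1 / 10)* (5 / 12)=5* sqrt(6) / 24+459071 / 216384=2.63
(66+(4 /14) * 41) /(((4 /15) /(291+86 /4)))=637500 /7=91071.43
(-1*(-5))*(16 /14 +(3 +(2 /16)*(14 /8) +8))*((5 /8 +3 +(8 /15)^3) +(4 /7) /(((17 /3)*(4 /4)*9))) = 11233416727 /47980800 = 234.12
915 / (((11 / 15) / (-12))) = -164700 / 11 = -14972.73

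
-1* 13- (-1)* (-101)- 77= -191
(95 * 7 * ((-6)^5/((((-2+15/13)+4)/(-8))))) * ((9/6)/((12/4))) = 268894080/41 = 6558392.20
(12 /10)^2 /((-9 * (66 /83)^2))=-6889 /27225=-0.25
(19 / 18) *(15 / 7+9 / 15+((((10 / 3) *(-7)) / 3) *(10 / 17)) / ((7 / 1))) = 106286 / 48195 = 2.21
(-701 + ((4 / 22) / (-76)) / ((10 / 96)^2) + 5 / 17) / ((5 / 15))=-186779352 / 88825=-2102.78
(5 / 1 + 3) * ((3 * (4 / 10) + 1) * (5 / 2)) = 44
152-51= 101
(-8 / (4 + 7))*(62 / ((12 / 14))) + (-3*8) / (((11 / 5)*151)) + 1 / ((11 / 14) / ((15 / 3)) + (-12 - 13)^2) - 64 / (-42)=-26027061950 / 508809147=-51.15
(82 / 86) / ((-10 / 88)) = -1804 / 215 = -8.39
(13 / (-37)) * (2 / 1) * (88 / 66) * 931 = -96824 / 111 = -872.29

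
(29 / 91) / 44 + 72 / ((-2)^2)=72101 / 4004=18.01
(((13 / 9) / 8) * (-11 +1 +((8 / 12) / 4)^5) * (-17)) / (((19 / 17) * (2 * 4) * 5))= 292140563 / 425502720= 0.69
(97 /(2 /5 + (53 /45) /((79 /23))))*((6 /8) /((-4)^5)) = -1034505 /10817536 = -0.10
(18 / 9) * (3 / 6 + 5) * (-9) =-99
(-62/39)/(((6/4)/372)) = -15376/39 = -394.26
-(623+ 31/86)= -53609/86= -623.36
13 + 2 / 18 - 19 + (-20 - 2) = -251 / 9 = -27.89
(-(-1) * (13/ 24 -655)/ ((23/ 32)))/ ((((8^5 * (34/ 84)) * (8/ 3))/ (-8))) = 329847/ 1601536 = 0.21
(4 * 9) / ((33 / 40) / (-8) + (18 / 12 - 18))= -3840 / 1771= -2.17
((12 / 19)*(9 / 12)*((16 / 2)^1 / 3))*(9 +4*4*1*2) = 51.79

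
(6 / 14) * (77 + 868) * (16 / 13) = 6480 / 13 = 498.46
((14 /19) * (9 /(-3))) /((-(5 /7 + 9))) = 147 /646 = 0.23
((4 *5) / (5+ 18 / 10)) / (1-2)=-50 / 17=-2.94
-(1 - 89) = 88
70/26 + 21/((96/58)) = 3199/208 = 15.38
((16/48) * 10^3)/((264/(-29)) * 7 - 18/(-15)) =-72500/13599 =-5.33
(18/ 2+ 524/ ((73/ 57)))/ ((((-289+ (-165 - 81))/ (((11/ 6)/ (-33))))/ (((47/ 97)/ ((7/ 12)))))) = 0.04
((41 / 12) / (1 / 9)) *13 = 1599 / 4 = 399.75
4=4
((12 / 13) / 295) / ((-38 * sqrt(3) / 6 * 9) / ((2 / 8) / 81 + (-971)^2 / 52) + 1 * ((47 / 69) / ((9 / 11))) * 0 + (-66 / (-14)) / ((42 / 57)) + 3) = 4515172169258016 * sqrt(3) / 40540185826327543449655 + 175473507188915984216 / 527022415742258064845515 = 0.00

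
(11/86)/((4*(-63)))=-11/21672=-0.00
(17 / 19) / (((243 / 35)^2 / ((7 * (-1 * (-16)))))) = 2332400 / 1121931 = 2.08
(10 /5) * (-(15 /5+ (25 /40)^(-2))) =-278 /25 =-11.12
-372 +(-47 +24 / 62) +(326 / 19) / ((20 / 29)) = -393.73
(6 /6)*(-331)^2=109561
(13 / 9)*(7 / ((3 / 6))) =182 / 9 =20.22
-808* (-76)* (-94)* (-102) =588779904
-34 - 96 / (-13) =-346 / 13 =-26.62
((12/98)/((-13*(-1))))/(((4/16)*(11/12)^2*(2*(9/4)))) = 768/77077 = 0.01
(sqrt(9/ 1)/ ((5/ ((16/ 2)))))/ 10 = 12/ 25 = 0.48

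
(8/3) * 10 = 80/3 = 26.67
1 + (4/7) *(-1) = 3/7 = 0.43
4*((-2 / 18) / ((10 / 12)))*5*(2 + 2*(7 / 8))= -10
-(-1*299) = 299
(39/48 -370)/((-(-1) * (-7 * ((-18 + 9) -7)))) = -5907/1792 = -3.30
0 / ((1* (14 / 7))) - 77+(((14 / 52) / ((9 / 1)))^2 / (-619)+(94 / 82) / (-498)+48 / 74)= -325848605335105 / 4267622901204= -76.35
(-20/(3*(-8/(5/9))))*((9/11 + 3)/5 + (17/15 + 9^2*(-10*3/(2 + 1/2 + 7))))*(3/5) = -795953/11286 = -70.53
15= 15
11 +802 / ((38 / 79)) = 31888 / 19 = 1678.32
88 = 88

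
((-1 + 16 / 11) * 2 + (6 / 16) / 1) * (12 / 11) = 1.40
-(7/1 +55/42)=-349/42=-8.31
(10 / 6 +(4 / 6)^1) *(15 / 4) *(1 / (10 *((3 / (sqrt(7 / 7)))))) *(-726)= -847 / 4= -211.75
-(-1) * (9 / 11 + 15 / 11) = 24 / 11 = 2.18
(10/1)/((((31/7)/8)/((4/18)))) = 1120/279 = 4.01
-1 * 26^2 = -676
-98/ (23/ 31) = -3038/ 23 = -132.09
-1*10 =-10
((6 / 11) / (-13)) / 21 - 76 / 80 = -19059 / 20020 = -0.95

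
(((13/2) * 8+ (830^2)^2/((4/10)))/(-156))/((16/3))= -296614506263/208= -1426031280.11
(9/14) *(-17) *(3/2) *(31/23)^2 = -441099/14812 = -29.78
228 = 228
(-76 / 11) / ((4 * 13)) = -19 / 143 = -0.13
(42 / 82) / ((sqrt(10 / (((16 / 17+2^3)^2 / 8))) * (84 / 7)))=133 * sqrt(5) / 6970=0.04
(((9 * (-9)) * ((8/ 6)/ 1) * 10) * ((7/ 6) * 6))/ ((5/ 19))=-28728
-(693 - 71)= -622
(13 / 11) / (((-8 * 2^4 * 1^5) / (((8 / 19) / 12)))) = -0.00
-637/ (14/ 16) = -728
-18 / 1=-18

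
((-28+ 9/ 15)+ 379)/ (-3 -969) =-293/ 810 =-0.36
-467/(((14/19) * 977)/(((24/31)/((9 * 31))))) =-35492/19716837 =-0.00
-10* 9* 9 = -810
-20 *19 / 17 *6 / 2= -1140 / 17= -67.06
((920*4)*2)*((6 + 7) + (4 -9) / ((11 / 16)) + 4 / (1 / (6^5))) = 2518643520 / 11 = 228967592.73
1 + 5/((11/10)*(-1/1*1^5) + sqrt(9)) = 3.63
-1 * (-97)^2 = -9409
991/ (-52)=-991/ 52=-19.06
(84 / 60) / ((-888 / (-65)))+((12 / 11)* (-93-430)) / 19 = -5554069 / 185592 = -29.93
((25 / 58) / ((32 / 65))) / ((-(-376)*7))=1625 / 4884992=0.00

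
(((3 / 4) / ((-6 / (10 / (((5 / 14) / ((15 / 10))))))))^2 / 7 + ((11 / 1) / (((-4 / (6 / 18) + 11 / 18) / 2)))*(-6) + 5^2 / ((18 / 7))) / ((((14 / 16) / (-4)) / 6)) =-2981516 / 4305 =-692.57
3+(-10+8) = 1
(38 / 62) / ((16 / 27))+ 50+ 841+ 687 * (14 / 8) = 1038765 / 496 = 2094.28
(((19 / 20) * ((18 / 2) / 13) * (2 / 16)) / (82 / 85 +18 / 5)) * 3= 8721 / 161408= 0.05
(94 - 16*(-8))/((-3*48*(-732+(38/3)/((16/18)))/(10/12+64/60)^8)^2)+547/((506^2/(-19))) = -376664374832240950884979787/9418371312240000000000000000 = -0.04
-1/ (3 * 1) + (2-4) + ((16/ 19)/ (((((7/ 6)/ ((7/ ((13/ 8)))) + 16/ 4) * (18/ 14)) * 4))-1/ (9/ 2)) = -2.52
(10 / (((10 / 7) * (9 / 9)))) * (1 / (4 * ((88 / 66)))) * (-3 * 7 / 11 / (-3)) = 147 / 176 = 0.84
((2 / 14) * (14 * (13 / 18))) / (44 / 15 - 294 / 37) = -185 / 642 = -0.29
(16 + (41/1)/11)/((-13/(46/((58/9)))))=-44919/4147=-10.83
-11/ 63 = -0.17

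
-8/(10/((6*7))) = -168/5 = -33.60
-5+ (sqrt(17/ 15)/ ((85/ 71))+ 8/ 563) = -2807/ 563+ 71 *sqrt(255)/ 1275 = -4.10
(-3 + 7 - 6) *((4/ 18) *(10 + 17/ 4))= -19/ 3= -6.33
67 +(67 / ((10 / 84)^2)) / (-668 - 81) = 162341 / 2675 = 60.69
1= 1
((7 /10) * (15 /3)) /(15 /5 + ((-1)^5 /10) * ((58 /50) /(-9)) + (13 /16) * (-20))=-15750 /59567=-0.26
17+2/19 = 17.11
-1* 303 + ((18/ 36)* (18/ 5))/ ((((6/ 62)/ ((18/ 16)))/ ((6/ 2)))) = -9609/ 40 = -240.22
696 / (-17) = -696 / 17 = -40.94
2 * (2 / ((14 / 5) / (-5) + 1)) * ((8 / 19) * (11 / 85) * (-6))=-2.97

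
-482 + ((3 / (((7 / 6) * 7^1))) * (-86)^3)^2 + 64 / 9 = 54593828839.59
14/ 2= 7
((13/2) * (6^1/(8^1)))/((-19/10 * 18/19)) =-65/24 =-2.71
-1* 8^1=-8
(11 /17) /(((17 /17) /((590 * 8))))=51920 /17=3054.12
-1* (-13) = 13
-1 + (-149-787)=-937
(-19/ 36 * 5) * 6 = -95/ 6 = -15.83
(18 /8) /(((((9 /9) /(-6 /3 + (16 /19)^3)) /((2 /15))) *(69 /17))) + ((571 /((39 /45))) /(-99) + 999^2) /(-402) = -168862089350018 /68016141765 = -2482.68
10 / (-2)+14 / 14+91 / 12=43 / 12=3.58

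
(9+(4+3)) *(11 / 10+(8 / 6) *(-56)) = -17656 / 15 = -1177.07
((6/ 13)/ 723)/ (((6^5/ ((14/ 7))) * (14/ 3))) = 1/ 28422576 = 0.00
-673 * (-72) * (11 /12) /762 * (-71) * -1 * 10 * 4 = 21024520 /127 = 165547.40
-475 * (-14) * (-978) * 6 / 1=-39022200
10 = 10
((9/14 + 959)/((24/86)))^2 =333743067025/28224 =11824796.88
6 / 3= 2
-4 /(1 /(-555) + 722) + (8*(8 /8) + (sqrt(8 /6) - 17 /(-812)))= 9.17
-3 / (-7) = 0.43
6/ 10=3/ 5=0.60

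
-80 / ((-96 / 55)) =275 / 6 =45.83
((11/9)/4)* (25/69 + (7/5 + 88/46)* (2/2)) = 3487/3105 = 1.12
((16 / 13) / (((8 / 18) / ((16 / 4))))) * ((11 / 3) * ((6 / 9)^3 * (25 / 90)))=3520 / 1053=3.34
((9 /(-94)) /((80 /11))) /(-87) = 33 /218080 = 0.00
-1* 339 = -339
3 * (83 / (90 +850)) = 249 / 940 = 0.26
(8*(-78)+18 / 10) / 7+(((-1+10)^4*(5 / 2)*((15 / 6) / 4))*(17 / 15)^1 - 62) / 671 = -71.66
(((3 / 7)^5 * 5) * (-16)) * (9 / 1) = -174960 / 16807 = -10.41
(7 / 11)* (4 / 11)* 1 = 28 / 121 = 0.23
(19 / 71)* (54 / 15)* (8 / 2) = 1368 / 355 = 3.85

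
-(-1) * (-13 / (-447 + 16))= 13 / 431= 0.03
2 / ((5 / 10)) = 4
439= 439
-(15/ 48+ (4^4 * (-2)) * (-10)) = -81925/ 16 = -5120.31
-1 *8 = -8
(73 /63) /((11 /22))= 146 /63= 2.32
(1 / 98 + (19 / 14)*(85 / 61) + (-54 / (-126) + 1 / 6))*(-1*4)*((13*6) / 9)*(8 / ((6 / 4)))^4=-152580653056 / 2178981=-70023.86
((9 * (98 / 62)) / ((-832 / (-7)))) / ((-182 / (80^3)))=-1764000 / 5239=-336.71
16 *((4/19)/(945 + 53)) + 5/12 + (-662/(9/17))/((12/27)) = -320049733/113772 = -2813.08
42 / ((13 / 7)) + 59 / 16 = 5471 / 208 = 26.30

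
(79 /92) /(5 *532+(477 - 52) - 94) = 79 /275172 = 0.00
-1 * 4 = -4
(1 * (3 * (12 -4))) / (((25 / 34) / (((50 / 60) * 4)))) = 544 / 5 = 108.80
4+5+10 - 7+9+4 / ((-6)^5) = 40823 / 1944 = 21.00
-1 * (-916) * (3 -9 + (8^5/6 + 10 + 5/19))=5006486.39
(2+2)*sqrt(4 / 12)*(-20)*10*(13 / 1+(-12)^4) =-16599200*sqrt(3) / 3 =-9583552.59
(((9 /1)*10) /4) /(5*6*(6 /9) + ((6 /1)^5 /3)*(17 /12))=45 /7384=0.01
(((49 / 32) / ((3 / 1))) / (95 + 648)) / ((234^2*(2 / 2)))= 49 / 3905635968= 0.00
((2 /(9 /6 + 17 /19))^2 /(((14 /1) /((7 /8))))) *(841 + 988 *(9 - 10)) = -1083 /169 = -6.41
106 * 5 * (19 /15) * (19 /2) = 19133 /3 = 6377.67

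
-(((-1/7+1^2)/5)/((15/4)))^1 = -8/175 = -0.05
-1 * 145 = -145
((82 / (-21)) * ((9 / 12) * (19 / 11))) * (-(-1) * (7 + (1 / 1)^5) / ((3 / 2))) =-6232 / 231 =-26.98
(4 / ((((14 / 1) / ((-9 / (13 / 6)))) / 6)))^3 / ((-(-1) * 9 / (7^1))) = -30233088 / 107653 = -280.84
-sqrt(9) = -3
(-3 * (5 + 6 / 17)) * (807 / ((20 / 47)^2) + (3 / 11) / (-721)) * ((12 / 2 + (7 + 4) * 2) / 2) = -3859755641469 / 3852200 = -1001961.38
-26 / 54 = -13 / 27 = -0.48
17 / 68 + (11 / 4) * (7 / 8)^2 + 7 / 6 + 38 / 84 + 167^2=149952631 / 5376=27892.97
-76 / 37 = -2.05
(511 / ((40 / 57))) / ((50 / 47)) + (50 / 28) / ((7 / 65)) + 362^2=12911016481 / 98000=131745.07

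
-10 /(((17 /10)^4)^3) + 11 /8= 6328844609527371 /4660977897838088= 1.36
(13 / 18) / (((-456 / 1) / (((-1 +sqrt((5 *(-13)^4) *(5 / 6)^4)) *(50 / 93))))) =325 / 381672- 1373125 *sqrt(5) / 13740192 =-0.22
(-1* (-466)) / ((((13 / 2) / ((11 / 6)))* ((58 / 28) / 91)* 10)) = 577.41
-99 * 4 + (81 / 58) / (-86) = -1975329 / 4988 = -396.02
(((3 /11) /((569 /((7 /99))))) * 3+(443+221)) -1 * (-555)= 83926938 /68849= 1219.00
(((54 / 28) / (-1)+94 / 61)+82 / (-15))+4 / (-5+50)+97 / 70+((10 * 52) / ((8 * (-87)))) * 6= -987689 / 111447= -8.86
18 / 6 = 3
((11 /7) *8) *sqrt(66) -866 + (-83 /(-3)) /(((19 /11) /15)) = -11889 /19 + 88 *sqrt(66) /7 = -523.61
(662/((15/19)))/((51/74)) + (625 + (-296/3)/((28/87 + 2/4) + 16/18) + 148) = 1319849921/683145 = 1932.02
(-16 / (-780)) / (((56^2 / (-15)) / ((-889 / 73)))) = 127 / 106288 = 0.00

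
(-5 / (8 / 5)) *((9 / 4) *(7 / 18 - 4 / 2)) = 725 / 64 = 11.33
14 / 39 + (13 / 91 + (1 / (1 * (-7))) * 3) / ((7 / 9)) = -16 / 1911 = -0.01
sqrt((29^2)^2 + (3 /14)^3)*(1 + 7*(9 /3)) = 11*sqrt(27170907274) /98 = 18502.00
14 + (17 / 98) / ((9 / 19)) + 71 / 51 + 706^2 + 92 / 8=3736979048 / 7497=498463.26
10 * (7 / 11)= 70 / 11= 6.36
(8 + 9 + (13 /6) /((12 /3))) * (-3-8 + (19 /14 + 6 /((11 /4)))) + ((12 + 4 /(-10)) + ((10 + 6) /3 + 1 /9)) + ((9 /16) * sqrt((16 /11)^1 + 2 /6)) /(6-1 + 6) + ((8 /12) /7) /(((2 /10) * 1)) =-6284591 /55440 + 3 * sqrt(1947) /1936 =-113.29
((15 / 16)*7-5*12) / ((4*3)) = -4.45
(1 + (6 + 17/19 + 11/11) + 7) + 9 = 24.89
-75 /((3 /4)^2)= -400 /3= -133.33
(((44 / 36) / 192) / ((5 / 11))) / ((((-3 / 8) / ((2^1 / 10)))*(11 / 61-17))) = 7381 / 16621200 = 0.00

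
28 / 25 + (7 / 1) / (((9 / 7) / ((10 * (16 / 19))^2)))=31450972 / 81225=387.21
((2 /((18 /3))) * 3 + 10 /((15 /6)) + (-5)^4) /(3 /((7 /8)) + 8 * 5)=2205 /152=14.51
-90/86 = -45/43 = -1.05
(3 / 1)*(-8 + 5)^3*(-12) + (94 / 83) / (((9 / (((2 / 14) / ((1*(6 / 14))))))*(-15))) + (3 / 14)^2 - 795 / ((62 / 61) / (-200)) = 32149659424721 / 204244740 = 157407.53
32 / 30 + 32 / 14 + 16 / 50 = 1928 / 525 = 3.67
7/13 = 0.54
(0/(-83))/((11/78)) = 0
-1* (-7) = 7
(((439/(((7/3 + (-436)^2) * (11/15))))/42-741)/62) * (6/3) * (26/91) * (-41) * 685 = 365546704281765/1905811831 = 191806.29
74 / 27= 2.74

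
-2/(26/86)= -86/13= -6.62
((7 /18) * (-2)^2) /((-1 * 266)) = -1 /171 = -0.01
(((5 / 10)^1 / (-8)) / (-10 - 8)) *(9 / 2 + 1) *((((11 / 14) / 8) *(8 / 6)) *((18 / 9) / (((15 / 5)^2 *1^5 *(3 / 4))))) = 121 / 163296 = 0.00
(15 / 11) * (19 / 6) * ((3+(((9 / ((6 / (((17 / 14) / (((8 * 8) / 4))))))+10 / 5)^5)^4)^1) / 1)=31968598406831989281128427938361398336579199857386403113082255 / 2333366512618043974040885166198881751571824097122844672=13700633.07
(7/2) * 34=119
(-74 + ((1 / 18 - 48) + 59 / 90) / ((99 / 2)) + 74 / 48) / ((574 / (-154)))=19.70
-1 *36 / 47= -36 / 47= -0.77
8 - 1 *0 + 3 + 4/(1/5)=31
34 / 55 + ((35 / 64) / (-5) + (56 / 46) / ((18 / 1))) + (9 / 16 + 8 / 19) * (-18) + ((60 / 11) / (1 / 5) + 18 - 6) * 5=2481373643 / 13844160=179.24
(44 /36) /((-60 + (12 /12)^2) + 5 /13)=-143 /6858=-0.02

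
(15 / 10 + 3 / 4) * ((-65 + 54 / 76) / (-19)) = 21987 / 2888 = 7.61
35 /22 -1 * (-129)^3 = 47227193 /22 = 2146690.59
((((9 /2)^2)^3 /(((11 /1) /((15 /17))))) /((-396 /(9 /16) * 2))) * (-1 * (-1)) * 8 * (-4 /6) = 2657205 /1053184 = 2.52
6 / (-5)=-6 / 5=-1.20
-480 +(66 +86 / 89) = -36760 / 89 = -413.03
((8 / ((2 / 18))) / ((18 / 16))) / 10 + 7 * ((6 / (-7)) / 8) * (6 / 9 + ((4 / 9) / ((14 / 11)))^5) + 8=45970009079 / 3308121810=13.90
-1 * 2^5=-32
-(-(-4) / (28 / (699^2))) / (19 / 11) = -5374611 / 133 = -40410.61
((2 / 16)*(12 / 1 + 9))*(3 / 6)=21 / 16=1.31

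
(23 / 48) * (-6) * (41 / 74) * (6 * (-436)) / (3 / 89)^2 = 814175827 / 222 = 3667458.68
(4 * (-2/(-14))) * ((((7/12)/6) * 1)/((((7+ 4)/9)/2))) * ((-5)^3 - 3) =-128/11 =-11.64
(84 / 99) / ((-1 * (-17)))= 28 / 561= 0.05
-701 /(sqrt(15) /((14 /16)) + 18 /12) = -118.29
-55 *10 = -550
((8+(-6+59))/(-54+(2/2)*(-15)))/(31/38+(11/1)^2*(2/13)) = -30134/662331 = -0.05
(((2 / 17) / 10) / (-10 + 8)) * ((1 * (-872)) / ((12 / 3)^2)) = 0.32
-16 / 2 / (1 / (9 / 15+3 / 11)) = -384 / 55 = -6.98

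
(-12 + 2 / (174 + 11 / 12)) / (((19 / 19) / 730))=-8751.65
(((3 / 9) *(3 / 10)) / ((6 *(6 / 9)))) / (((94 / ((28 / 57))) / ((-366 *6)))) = -1281 / 4465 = -0.29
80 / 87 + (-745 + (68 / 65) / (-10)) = -21041833 / 28275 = -744.19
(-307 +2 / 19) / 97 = -5831 / 1843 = -3.16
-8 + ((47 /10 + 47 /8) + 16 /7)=1361 /280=4.86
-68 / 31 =-2.19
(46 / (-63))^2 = 2116 / 3969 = 0.53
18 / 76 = 9 / 38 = 0.24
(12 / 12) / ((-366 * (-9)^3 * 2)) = 1 / 533628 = 0.00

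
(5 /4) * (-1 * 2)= -5 /2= -2.50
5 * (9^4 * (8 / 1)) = 262440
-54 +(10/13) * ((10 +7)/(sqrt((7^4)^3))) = -82589428/1529437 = -54.00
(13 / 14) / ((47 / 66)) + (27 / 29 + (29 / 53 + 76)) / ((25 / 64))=2523917029 / 12641825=199.65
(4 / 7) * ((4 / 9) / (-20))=-4 / 315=-0.01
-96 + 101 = 5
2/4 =1/2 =0.50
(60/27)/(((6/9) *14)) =5/21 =0.24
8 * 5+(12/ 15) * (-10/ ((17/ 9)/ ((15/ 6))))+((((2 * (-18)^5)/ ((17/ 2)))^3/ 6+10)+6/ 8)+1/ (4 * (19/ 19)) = -71964166575759358065/ 4913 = -14647703353502820.69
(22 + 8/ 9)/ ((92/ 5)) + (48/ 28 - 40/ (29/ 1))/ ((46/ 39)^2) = 2869961/ 1932966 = 1.48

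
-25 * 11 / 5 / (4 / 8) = -110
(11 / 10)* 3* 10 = 33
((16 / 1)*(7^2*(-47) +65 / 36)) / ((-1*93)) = 331372 / 837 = 395.90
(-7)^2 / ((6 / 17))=833 / 6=138.83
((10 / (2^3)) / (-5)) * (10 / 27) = -5 / 54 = -0.09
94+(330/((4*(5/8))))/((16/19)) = 1003/4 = 250.75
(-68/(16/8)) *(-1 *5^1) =170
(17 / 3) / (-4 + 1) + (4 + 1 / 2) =47 / 18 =2.61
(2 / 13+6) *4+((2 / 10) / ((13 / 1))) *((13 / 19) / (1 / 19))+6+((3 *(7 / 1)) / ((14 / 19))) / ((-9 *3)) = 34819 / 1170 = 29.76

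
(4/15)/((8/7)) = 7/30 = 0.23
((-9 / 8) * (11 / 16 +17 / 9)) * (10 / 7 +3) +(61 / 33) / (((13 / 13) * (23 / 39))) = -314175 / 32384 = -9.70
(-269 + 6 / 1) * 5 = -1315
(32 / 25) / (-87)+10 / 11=21398 / 23925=0.89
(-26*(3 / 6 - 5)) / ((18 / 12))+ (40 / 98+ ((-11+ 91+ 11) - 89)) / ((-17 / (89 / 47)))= 77.73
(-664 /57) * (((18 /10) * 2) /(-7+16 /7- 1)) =3486 /475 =7.34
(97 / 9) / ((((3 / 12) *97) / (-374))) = -166.22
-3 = -3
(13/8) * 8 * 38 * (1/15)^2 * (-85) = -8398/45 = -186.62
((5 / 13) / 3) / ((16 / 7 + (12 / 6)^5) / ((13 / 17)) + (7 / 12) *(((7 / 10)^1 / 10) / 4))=56000 / 19588459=0.00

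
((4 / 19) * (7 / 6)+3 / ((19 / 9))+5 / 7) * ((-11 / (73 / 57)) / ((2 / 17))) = -88825 / 511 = -173.83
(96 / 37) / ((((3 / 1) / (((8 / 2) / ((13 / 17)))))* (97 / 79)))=171904 / 46657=3.68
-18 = -18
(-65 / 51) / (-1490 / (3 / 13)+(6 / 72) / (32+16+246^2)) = 15746640 / 79772478223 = 0.00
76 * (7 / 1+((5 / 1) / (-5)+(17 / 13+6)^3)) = 66162332 / 2197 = 30114.85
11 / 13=0.85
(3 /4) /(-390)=-1 /520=-0.00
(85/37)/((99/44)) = 340/333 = 1.02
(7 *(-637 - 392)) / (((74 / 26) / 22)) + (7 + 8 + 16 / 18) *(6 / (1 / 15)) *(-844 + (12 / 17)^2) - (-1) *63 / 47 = -634185990595 / 502571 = -1261883.38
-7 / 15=-0.47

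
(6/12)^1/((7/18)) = 9/7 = 1.29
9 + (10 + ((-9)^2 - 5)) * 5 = 439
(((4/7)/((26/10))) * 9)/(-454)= -90/20657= -0.00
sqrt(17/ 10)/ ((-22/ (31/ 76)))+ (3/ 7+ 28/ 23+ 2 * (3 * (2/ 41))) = 12797/ 6601 - 31 * sqrt(170)/ 16720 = 1.91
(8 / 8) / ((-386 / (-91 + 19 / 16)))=1437 / 6176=0.23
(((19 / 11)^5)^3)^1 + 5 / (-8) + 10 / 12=364367934957842237431 / 100253956065975624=3634.45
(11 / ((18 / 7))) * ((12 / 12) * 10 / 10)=77 / 18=4.28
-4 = -4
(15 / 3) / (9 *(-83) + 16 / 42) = -105 / 15679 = -0.01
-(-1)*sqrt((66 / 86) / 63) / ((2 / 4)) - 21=-21 + 2*sqrt(9933) / 903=-20.78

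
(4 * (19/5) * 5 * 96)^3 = 388377870336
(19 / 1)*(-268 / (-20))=1273 / 5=254.60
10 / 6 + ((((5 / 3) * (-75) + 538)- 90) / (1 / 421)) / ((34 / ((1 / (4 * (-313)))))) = -11477 / 7512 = -1.53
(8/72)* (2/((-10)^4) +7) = 3889/5000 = 0.78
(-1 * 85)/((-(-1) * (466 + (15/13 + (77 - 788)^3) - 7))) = 1105/4672524621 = 0.00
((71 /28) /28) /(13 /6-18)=-213 /37240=-0.01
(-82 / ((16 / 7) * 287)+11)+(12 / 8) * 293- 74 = 3011 / 8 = 376.38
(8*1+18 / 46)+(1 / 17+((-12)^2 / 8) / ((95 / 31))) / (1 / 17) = 238698 / 2185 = 109.24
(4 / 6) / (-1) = -2 / 3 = -0.67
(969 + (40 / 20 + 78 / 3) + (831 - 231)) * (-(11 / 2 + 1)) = -20761 / 2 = -10380.50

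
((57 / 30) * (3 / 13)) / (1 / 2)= 57 / 65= 0.88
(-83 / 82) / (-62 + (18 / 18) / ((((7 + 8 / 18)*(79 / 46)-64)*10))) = 0.02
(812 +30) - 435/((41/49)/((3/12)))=116773/164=712.03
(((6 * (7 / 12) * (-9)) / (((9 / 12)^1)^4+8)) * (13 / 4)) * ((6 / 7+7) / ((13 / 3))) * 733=-34832160 / 2129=-16360.81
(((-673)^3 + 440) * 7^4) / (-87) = 731874685577 / 87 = 8412352707.78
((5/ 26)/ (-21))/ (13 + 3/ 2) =-0.00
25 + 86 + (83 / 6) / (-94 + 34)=39877 / 360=110.77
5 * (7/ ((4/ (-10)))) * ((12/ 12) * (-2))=175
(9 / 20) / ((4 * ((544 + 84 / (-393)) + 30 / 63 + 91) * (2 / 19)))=470421 / 279617120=0.00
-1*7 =-7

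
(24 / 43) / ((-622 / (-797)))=9564 / 13373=0.72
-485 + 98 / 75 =-36277 / 75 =-483.69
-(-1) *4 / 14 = 2 / 7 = 0.29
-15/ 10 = -3/ 2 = -1.50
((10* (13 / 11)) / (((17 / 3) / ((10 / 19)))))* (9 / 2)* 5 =87750 / 3553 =24.70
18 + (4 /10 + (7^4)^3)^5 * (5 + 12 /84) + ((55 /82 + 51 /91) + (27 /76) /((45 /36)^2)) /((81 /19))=2612683855609869094770956000000000000000000000000000.00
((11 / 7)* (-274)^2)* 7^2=5780852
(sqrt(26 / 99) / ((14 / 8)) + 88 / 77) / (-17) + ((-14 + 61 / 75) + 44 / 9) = -223973 / 26775 - 4* sqrt(286) / 3927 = -8.38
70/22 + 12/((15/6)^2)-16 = -2997/275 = -10.90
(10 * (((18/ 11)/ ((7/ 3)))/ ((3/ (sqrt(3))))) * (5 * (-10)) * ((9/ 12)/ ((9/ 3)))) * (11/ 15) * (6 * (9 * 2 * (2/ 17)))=-32400 * sqrt(3)/ 119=-471.58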